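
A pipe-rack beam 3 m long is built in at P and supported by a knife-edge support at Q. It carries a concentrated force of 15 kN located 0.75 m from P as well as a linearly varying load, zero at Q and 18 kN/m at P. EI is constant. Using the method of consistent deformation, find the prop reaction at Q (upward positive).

Choose R_Q as the redundant. The primary structure is the cantilever fixed at P.
Deflection at Q on the released cantilever, summing each load's contribution:
  point load 15 at a = 0.75: Pa²(3L − a)/(6EI) = 11.6/EI
  triangular load, peak 18 at the fixed end: w₀L⁴/(30EI) = 48.6/EI
  δ_0 = 60.2/EI
Tip deflection under a unit load at Q: L³/(3EI) = 9/EI.
The prop prevents deflection at Q: R_Q = δ_0/δ_{QQ} = 60.2/9 = 6.689 kN.

R_Q = 6.689 kN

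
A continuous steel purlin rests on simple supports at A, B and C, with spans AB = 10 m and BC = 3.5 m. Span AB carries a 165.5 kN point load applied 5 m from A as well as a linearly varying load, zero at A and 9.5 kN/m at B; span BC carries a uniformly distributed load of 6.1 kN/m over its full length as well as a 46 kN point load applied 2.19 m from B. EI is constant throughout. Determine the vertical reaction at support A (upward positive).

Insert a hinge at B; M_B is the redundant, and each span becomes simply supported.
Rotations at B on the released spans (each span's end-slope, ×1/EI):
  span AB: point load 165.5 at a = 5: Pab(L + a)/(6LEI) = 1034/EI
  span AB: triangular load, peak 9.5: w₀L³/(45EI) = 211.1/EI
  span BC: UDL 6.1: wL³/(24EI) = 10.9/EI
  span BC: point load 46 at a = 2.19: Pab(L + b)/(6LEI) = 30.23/EI
  relative rotation θ_0 = (1245 + 41.12)/EI = 1287/EI
A unit hogging moment at B produces rotation L₁/(3EI) + L₂/(3EI) = 4.5/EI.
Compatibility: M_B·(L₁+L₂)/(3EI) = θ_0, giving M_B = 285.9 kN·m (hogging).
Span AB, ΣM about A with M_B applied at B: R_B^{AB}·10 = 1144 + 285.9, so R_B^{AB} = 143 kN and R_A = 213 − 143 = 69.99 kN.

R_A = 69.99 kN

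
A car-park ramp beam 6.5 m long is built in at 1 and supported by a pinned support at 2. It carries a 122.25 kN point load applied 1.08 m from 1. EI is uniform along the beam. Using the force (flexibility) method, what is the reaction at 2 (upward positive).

Release the roller at 2. Primary structure: cantilever fixed at 1.
Deflection at 2 on the released cantilever, summing each load's contribution:
  point load 122.25 at a = 1.08: Pa²(3L − a)/(6EI) = 437.8/EI
Flexibility coefficient — unit upward force at 2: δ_{22} = L³/(3EI) = 91.54/EI.
Compatibility at 2: δ_0 − R_2·δ_{22} = 0, so R_2 = 437.8/91.54 = 4.782 kN.

R_2 = 4.782 kN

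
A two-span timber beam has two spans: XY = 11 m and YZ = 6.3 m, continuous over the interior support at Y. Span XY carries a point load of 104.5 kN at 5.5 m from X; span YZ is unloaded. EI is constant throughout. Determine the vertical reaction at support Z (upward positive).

R_Z = -21.75 kN

Take M_Y as the redundant. Released structure: two simple spans XY and YZ with a hinge at Y.
End slopes at the hinge Y, treating each span as simply supported:
  span XY: point load 104.5 at a = 5.5: Pab(L + a)/(6LEI) = 790.3/EI
  relative rotation θ_0 = (790.3 + 0)/EI = 790.3/EI
A unit hogging moment at Y produces rotation L₁/(3EI) + L₂/(3EI) = 5.767/EI.
Compatibility: M_Y·(L₁+L₂)/(3EI) = θ_0, giving M_Y = 137 kN·m (hogging).
Span YZ, ΣM about Z: R_Y^{YZ}·6.3 = 0 + 137, so R_Y^{YZ} = 21.75 kN and R_Z = 0 − 21.75 = -21.75 kN.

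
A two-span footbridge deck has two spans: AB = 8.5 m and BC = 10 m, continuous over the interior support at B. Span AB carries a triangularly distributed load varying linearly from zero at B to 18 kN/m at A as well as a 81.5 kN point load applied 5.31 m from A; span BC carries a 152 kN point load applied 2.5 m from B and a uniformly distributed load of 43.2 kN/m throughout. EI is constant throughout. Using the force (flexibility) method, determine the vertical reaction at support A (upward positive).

R_A = 20.16 kN

Insert a hinge at B; M_B is the redundant, and each span becomes simply supported.
End slopes at the hinge B, treating each span as simply supported:
  span AB: triangular load, peak 18: 7w₀L³/(360EI) = 214.9/EI
  span AB: point load 81.5 at a = 5.31: Pab(L + a)/(6LEI) = 373.8/EI
  span BC: point load 152 at a = 2.5: Pab(L + b)/(6LEI) = 831.2/EI
  span BC: UDL 43.2: wL³/(24EI) = 1800/EI
  relative rotation θ_0 = (588.8 + 2631)/EI = 3220/EI
A unit hogging moment at B produces rotation L₁/(3EI) + L₂/(3EI) = 6.167/EI.
Slope continuity at B: θ_0 = M_B·6.167/EI, so M_B = 3220/6.167 = 522.2 kN·m (hogging).
Span AB, ΣM about A with M_B applied at B: R_B^{AB}·8.5 = 649.5 + 522.2, so R_B^{AB} = 137.8 kN and R_A = 158 − 137.8 = 20.16 kN.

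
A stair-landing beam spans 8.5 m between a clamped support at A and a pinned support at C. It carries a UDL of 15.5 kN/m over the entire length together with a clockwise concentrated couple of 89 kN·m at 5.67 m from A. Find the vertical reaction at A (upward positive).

R_A = 68.38 kN

Remove the prop at C; the released (primary) structure is a cantilever built in at A.
Free-end deflection of the primary structure under the applied loading (downward +):
  UDL 15.5: wL⁴/(8EI) = 10114/EI
  clockwise couple 89 at a = 5.67: M₀a(2L − a)/(2EI) = 2859/EI
  δ_0 = 12973/EI
Flexibility coefficient — unit upward force at C: δ_{CC} = L³/(3EI) = 204.7/EI.
The prop prevents deflection at C: R_C = δ_0/δ_{CC} = 12973/204.7 = 63.37 kN.
Vertical equilibrium: R_A = ΣP − R_C = 131.8 − 63.37 = 68.38 kN.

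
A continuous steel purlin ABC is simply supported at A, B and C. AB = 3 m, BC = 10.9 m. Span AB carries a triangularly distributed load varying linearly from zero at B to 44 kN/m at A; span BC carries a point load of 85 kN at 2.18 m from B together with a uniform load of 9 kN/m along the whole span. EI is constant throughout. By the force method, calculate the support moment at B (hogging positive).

Insert a hinge at B; M_B is the redundant, and each span becomes simply supported.
Rotations at B on the released spans (each span's end-slope, ×1/EI):
  span AB: triangular load, peak 44: 7w₀L³/(360EI) = 23.1/EI
  span BC: point load 85 at a = 2.18: Pab(L + b)/(6LEI) = 484.7/EI
  span BC: UDL 9: wL³/(24EI) = 485.6/EI
  relative rotation θ_0 = (23.1 + 970.4)/EI = 993.5/EI
A unit hogging moment at B produces rotation L₁/(3EI) + L₂/(3EI) = 4.633/EI.
Slope continuity at B: θ_0 = M_B·4.633/EI, so M_B = 993.5/4.633 = 214.4 kN·m (hogging).

M_B = 214.4 kN·m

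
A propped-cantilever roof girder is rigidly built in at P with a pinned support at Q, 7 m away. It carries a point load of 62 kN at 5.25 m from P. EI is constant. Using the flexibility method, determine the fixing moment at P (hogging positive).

Release the roller at Q. Primary structure: cantilever fixed at P.
Primary-structure tip deflection at Q by superposition:
  point load 62 at a = 5.25: Pa²(3L − a)/(6EI) = 4486/EI
Tip deflection under a unit load at Q: L³/(3EI) = 114.3/EI.
The prop prevents deflection at Q: R_Q = δ_0/δ_{QQ} = 4486/114.3 = 39.23 kN.
Moment equilibrium about P: M_P = Σ(load moments about P) − R_Q·L = 325.5 − 39.23×7 = 50.86 kN·m.

M_P = 50.86 kN·m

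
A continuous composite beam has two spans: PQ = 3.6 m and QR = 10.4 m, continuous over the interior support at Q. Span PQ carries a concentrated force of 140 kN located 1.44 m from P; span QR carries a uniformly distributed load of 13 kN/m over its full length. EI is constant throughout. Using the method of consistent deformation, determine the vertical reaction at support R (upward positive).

Insert a hinge at Q; M_Q is the redundant, and each span becomes simply supported.
Rotations at Q on the released spans (each span's end-slope, ×1/EI):
  span PQ: point load 140 at a = 1.44: Pab(L + a)/(6LEI) = 101.6/EI
  span QR: UDL 13: wL³/(24EI) = 609.3/EI
  relative rotation θ_0 = (101.6 + 609.3)/EI = 710.9/EI
A unit hogging moment at Q produces rotation L₁/(3EI) + L₂/(3EI) = 4.667/EI.
Slope continuity at Q: θ_0 = M_Q·4.667/EI, so M_Q = 710.9/4.667 = 152.3 kN·m (hogging).
Span QR, ΣM about R: R_Q^{QR}·10.4 = 703 + 152.3, so R_Q^{QR} = 82.25 kN and R_R = 135.2 − 82.25 = 52.95 kN.

R_R = 52.95 kN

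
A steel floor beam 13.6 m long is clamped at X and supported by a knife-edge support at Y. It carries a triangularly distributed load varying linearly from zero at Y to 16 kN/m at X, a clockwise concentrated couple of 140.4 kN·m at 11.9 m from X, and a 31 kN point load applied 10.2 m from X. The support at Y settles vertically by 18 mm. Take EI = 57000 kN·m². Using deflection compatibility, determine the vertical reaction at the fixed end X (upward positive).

Choose R_Y as the redundant. The primary structure is the cantilever fixed at X.
Downward deflection at the released point Y due to the loads:
  triangular load, peak 16 at the fixed end: w₀L⁴/(30EI) = 18245/EI
  clockwise couple 140.4 at a = 11.9: M₀a(2L − a)/(2EI) = 12781/EI
  point load 31 at a = 10.2: Pa²(3L − a)/(6EI) = 16449/EI
  δ_0 = 47475/EI
Tip deflection under a unit load at Y: L³/(3EI) = 838.5/EI.
With EI = 57000 kN·m²: δ_0 = 0.8329 m and δ_{YY} = 0.01471 m/kN.
Compatibility — the beam at Y must follow the support down by 0.018 m: δ_0 − R_Y·δ_{YY} = 0.018, so R_Y = (0.8329 − 0.018)/0.01471 = 55.4 kN.
Vertical equilibrium: R_X = ΣP − R_Y = 139.8 − 55.4 = 84.4 kN.

R_X = 84.4 kN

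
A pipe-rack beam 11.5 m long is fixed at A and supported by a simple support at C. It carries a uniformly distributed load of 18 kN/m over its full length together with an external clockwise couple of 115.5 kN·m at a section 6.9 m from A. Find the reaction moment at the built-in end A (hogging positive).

M_A = 267.5 kN·m

Choose R_C as the redundant. The primary structure is the cantilever fixed at A.
Primary-structure tip deflection at C by superposition:
  UDL 18: wL⁴/(8EI) = 39353/EI
  clockwise couple 115.5 at a = 6.9: M₀a(2L − a)/(2EI) = 6415/EI
  δ_0 = 45768/EI
Flexibility coefficient — unit upward force at C: δ_{CC} = L³/(3EI) = 507/EI.
The prop prevents deflection at C: R_C = δ_0/δ_{CC} = 45768/507 = 90.28 kN.
Moment equilibrium about A: M_A = Σ(load moments about A) − R_C·L = 1306 − 90.28×11.5 = 267.5 kN·m.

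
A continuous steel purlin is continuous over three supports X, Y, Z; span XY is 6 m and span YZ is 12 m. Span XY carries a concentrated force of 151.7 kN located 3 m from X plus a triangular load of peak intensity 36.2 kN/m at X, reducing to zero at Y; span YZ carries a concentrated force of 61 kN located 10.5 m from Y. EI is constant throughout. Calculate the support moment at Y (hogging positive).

M_Y = 112.3 kN·m

Release continuity at Y by inserting a hinge; the redundant is the internal moment M_Y. The primary structure is two simply-supported spans XY and YZ.
End slopes at the hinge Y, treating each span as simply supported:
  span XY: point load 151.7 at a = 3: Pab(L + a)/(6LEI) = 341.3/EI
  span XY: triangular load, peak 36.2: 7w₀L³/(360EI) = 152/EI
  span YZ: point load 61 at a = 10.5: Pab(L + b)/(6LEI) = 180.1/EI
  relative rotation θ_0 = (493.4 + 180.1)/EI = 673.5/EI
A unit hogging moment at Y produces rotation L₁/(3EI) + L₂/(3EI) = 6/EI.
Compatibility: M_Y·(L₁+L₂)/(3EI) = θ_0, giving M_Y = 112.3 kN·m (hogging).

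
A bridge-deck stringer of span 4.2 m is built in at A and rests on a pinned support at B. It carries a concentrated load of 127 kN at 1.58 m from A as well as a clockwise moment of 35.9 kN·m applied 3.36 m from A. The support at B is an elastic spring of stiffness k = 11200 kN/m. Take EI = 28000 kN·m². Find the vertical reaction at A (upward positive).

Choose R_B as the redundant. The primary structure is the cantilever fixed at A.
Downward deflection at the released point B due to the loads:
  point load 127 at a = 1.58: Pa²(3L − a)/(6EI) = 582.3/EI
  clockwise couple 35.9 at a = 3.36: M₀a(2L − a)/(2EI) = 304/EI
  δ_0 = 886.3/EI
Tip deflection under a unit load at B: L³/(3EI) = 24.7/EI.
With EI = 28000 kN·m²: δ_0 = 0.031653 m and δ_{BB} = 0.000882 m/kN.
Compatibility — the spring shortens by R_B/k under the reaction it provides: δ_0 − R_B·δ_{BB} = R_B/k. With 1/k = 0.000089 m/kN, R_B = δ_0 / (δ_{BB} + 1/k) = 0.031653 / (0.000882 + 0.000089) = 32.59 kN.
Vertical equilibrium: R_A = ΣP − R_B = 127 − 32.59 = 94.41 kN.

R_A = 94.41 kN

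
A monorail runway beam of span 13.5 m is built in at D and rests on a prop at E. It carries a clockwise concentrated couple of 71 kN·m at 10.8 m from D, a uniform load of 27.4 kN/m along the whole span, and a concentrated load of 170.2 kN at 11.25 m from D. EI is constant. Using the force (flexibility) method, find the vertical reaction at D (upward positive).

Take the reaction at E as the redundant and release it; the primary structure is a cantilever fixed at D.
Deflection at E on the released cantilever, summing each load's contribution:
  clockwise couple 71 at a = 10.8: M₀a(2L − a)/(2EI) = 6211/EI
  UDL 27.4: wL⁴/(8EI) = 113762/EI
  point load 170.2 at a = 11.25: Pa²(3L − a)/(6EI) = 105012/EI
  δ_0 = 224985/EI
Tip deflection under a unit load at E: L³/(3EI) = 820.1/EI.
Compatibility at E: δ_0 − R_E·δ_{EE} = 0, so R_E = 224985/820.1 = 274.3 kN.
Vertical equilibrium: R_D = ΣP − R_E = 540.1 − 274.3 = 265.8 kN.

R_D = 265.8 kN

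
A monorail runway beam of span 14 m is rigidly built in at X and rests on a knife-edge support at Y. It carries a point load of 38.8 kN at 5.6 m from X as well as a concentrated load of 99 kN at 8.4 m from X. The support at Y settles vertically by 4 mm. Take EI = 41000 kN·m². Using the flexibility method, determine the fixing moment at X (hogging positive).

M_X = 339.7 kN·m

Remove the prop at Y; the released (primary) structure is a cantilever built in at X.
Primary-structure tip deflection at Y by superposition:
  point load 38.8 at a = 5.6: Pa²(3L − a)/(6EI) = 7382/EI
  point load 99 at a = 8.4: Pa²(3L − a)/(6EI) = 39118/EI
  δ_0 = 46500/EI
Tip deflection under a unit load at Y: L³/(3EI) = 914.7/EI.
With EI = 41000 kN·m²: δ_0 = 1.1342 m and δ_{YY} = 0.022309 m/kN.
Compatibility — the beam at Y must follow the support down by 0.004 m: δ_0 − R_Y·δ_{YY} = 0.004, so R_Y = (1.1342 − 0.004)/0.022309 = 50.66 kN.
Moment equilibrium about X: M_X = Σ(load moments about X) − R_Y·L = 1049 − 50.66×14 = 339.7 kN·m.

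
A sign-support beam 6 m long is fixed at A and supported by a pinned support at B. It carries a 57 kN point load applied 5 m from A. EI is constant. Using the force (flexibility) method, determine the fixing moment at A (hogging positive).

Take the reaction at B as the redundant and release it; the primary structure is a cantilever fixed at A.
Free-end deflection of the primary structure under the applied loading (downward +):
  point load 57 at a = 5: Pa²(3L − a)/(6EI) = 3088/EI
Flexibility coefficient — unit upward force at B: δ_{BB} = L³/(3EI) = 72/EI.
Compatibility at B: δ_0 − R_B·δ_{BB} = 0, so R_B = 3088/72 = 42.88 kN.
Moment equilibrium about A: M_A = Σ(load moments about A) − R_B·L = 285 − 42.88×6 = 27.71 kN·m.

M_A = 27.71 kN·m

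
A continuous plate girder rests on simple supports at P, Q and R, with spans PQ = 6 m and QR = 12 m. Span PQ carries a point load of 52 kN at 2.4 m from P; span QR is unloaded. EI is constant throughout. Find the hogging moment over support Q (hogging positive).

M_Q = 17.47 kN·m

Take M_Q as the redundant. Released structure: two simple spans PQ and QR with a hinge at Q.
Rotations at Q on the released spans (each span's end-slope, ×1/EI):
  span PQ: point load 52 at a = 2.4: Pab(L + a)/(6LEI) = 104.8/EI
  relative rotation θ_0 = (104.8 + 0)/EI = 104.8/EI
A unit hogging moment at Q produces rotation L₁/(3EI) + L₂/(3EI) = 6/EI.
Slope continuity at Q: θ_0 = M_Q·6/EI, so M_Q = 104.8/6 = 17.47 kN·m (hogging).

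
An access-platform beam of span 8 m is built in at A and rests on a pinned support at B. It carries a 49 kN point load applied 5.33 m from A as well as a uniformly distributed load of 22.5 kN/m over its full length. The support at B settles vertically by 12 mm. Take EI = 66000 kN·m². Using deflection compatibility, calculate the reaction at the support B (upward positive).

Take the reaction at B as the redundant and release it; the primary structure is a cantilever fixed at A.
Deflection at B on the released cantilever, summing each load's contribution:
  point load 49 at a = 5.33: Pa²(3L − a)/(6EI) = 4332/EI
  UDL 22.5: wL⁴/(8EI) = 11520/EI
  δ_0 = 15852/EI
Tip deflection under a unit load at B: L³/(3EI) = 170.7/EI.
With EI = 66000 kN·m²: δ_0 = 0.24018 m and δ_{BB} = 0.002586 m/kN.
Compatibility — the beam at B must follow the support down by 0.012 m: δ_0 − R_B·δ_{BB} = 0.012, so R_B = (0.24018 − 0.012)/0.002586 = 88.24 kN.

R_B = 88.24 kN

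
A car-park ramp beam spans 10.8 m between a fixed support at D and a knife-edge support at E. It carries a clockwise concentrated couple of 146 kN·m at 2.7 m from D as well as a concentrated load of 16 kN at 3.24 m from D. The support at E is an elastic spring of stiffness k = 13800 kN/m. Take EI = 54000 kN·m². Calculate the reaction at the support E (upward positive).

Remove the prop at E; the released (primary) structure is a cantilever built in at D.
Free-end deflection of the primary structure under the applied loading (downward +):
  clockwise couple 146 at a = 2.7: M₀a(2L − a)/(2EI) = 3725/EI
  point load 16 at a = 3.24: Pa²(3L − a)/(6EI) = 816.3/EI
  δ_0 = 4541/EI
Flexibility coefficient — unit upward force at E: δ_{EE} = L³/(3EI) = 419.9/EI.
With EI = 54000 kN·m²: δ_0 = 0.084102 m and δ_{EE} = 0.007776 m/kN.
Compatibility — the spring shortens by R_E/k under the reaction it provides: δ_0 − R_E·δ_{EE} = R_E/k. With 1/k = 0.000072 m/kN, R_E = δ_0 / (δ_{EE} + 1/k) = 0.084102 / (0.007776 + 0.000072) = 10.72 kN.

R_E = 10.72 kN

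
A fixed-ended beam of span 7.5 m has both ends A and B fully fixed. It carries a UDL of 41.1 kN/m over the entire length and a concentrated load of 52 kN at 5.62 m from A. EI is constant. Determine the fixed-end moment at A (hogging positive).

M_A = 211 kN·m

Release both end moments; the primary structure is a simply-supported span AB with redundants M_A and M_B.
End rotations of the released simple span under the applied load (×1/EI):
  at A: UDL 41.1: wL³/(24EI) = 722.5/EI
  at B: UDL 41.1: wL³/(24EI) = 722.5/EI
  at A: point load 52 at a = 5.62: Pab(L + b)/(6LEI) = 114.5/EI
  at B: point load 52 at a = 5.62: Pab(L + a)/(6LEI) = 160.2/EI
  θ_A0 = 837/EI,  θ_B0 = 882.6/EI
Flexibility coefficients: a unit moment at one end gives L/(3EI) there and L/(6EI) at the far end, so f₁₁ = f₂₂ = 2.5/EI and f₁₂ = f₂₁ = 1.25/EI.
Compatibility — zero rotation at each built-in end:
  2.5 M_A + 1.25 M_B = 837
  1.25 M_A + 2.5 M_B = 882.6
Solving the pair gives M_A = 211 kN·m and M_B = 247.5 kN·m (hogging).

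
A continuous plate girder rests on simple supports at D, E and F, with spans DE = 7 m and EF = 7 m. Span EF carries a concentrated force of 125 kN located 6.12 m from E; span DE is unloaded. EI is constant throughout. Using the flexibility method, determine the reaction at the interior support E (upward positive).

R_E = 23.45 kN

Take M_E as the redundant. Released structure: two simple spans DE and EF with a hinge at E.
End slopes at the hinge E, treating each span as simply supported:
  span EF: point load 125 at a = 6.12: Pab(L + b)/(6LEI) = 126.3/EI
  relative rotation θ_0 = (0 + 126.3)/EI = 126.3/EI
A unit hogging moment at E produces rotation L₁/(3EI) + L₂/(3EI) = 4.667/EI.
Compatibility: M_E·(L₁+L₂)/(3EI) = θ_0, giving M_E = 27.07 kN·m (hogging).
Span DE, ΣM about D with M_E applied at E: R_E^{DE}·7 = 0 + 27.07, so R_E^{DE} = 3.866 kN and R_D = 0 − 3.866 = -3.866 kN.
Span EF, ΣM about F: R_E^{EF}·7 = 110 + 27.07, so R_E^{EF} = 19.58 kN and R_F = 125 − 19.58 = 105.4 kN.
R_E = 3.866 + 19.58 = 23.45 kN.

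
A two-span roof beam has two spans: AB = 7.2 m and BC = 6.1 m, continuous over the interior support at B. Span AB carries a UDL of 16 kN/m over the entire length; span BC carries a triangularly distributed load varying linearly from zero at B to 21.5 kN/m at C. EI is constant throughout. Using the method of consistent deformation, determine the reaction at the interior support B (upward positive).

Release continuity at B by inserting a hinge; the redundant is the internal moment M_B. The primary structure is two simply-supported spans AB and BC.
Rotations at B on the released spans (each span's end-slope, ×1/EI):
  span AB: UDL 16: wL³/(24EI) = 248.8/EI
  span BC: triangular load, peak 21.5: 7w₀L³/(360EI) = 94.89/EI
  relative rotation θ_0 = (248.8 + 94.89)/EI = 343.7/EI
A unit hogging moment at B produces rotation L₁/(3EI) + L₂/(3EI) = 4.433/EI.
Compatibility: M_B·(L₁+L₂)/(3EI) = θ_0, giving M_B = 77.53 kN·m (hogging).
Span AB, ΣM about A with M_B applied at B: R_B^{AB}·7.2 = 414.7 + 77.53, so R_B^{AB} = 68.37 kN and R_A = 115.2 − 68.37 = 46.83 kN.
Span BC, ΣM about C: R_B^{BC}·6.1 = 133.3 + 77.53, so R_B^{BC} = 34.57 kN and R_C = 65.58 − 34.57 = 31.01 kN.
R_B = 68.37 + 34.57 = 102.9 kN.

R_B = 102.9 kN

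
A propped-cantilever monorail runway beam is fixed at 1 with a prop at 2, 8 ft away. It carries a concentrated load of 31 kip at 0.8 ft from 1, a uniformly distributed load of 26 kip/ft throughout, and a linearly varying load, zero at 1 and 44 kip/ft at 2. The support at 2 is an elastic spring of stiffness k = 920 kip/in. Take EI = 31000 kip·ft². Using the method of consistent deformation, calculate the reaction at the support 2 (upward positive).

Release the roller at 2. Primary structure: cantilever fixed at 1.
Primary-structure tip deflection at 2 by superposition:
  point load 31 at a = 0.8: Pa²(3L − a)/(6EI) = 76.71/EI
  UDL 26: wL⁴/(8EI) = 13312/EI
  triangular load, peak 44 at the free end: 11w₀L⁴/(120EI) = 16521/EI
  δ_0 = 29909/EI
Flexibility coefficient — unit upward force at 2: δ_{22} = L³/(3EI) = 170.7/EI.
With EI = 31000 kip·ft²: δ_0 = 0.96481 ft and δ_{22} = 0.005505 ft/kip.
Compatibility — the spring shortens by R_2/k under the reaction it provides: δ_0 − R_2·δ_{22} = R_2/k. With 1/k = 1/(920×12) ft/kip = 0.000091 ft/kip, R_2 = δ_0 / (δ_{22} + 1/k) = 0.96481 / (0.005505 + 0.000091) = 172.4 kip.

R_2 = 172.4 kip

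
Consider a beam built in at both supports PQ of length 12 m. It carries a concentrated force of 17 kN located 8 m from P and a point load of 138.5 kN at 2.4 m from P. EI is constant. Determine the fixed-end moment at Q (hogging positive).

Release both end moments; the primary structure is a simply-supported span PQ with redundants M_P and M_Q.
End rotations of the released simple span under the applied load (×1/EI):
  at P: point load 17 at a = 8: Pab(L + b)/(6LEI) = 120.9/EI
  at Q: point load 17 at a = 8: Pab(L + a)/(6LEI) = 151.1/EI
  at P: point load 138.5 at a = 2.4: Pab(L + b)/(6LEI) = 957.3/EI
  at Q: point load 138.5 at a = 2.4: Pab(L + a)/(6LEI) = 638.2/EI
  θ_P0 = 1078/EI,  θ_Q0 = 789.3/EI
Flexibility coefficients: a unit moment at one end gives L/(3EI) there and L/(6EI) at the far end, so f₁₁ = f₂₂ = 4/EI and f₁₂ = f₂₁ = 2/EI.
Compatibility — zero rotation at each built-in end:
  4 M_P + 2 M_Q = 1078
  2 M_P + 4 M_Q = 789.3
Solving the pair gives M_P = 227.8 kN·m and M_Q = 83.41 kN·m (hogging).

M_Q = 83.41 kN·m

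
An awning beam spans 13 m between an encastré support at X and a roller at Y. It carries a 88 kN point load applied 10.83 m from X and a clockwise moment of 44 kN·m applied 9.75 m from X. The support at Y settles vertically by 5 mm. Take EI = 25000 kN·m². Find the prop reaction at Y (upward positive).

R_Y = 70.76 kN

Choose R_Y as the redundant. The primary structure is the cantilever fixed at X.
Free-end deflection of the primary structure under the applied loading (downward +):
  point load 88 at a = 10.83: Pa²(3L − a)/(6EI) = 48459/EI
  clockwise couple 44 at a = 9.75: M₀a(2L − a)/(2EI) = 3486/EI
  δ_0 = 51945/EI
Flexibility coefficient — unit upward force at Y: δ_{YY} = L³/(3EI) = 732.3/EI.
With EI = 25000 kN·m²: δ_0 = 2.0778 m and δ_{YY} = 0.029293 m/kN.
Compatibility — the beam at Y must follow the support down by 0.005 m: δ_0 − R_Y·δ_{YY} = 0.005, so R_Y = (2.0778 − 0.005)/0.029293 = 70.76 kN.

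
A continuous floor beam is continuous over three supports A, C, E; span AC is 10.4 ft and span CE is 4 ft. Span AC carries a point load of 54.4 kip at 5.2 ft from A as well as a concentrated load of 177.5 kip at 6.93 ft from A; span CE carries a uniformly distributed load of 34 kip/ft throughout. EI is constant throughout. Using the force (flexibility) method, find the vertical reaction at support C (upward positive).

R_C = 332 kip

Release continuity at C by inserting a hinge; the redundant is the internal moment M_C. The primary structure is two simply-supported spans AC and CE.
End slopes at the hinge C, treating each span as simply supported:
  span AC: point load 54.4 at a = 5.2: Pab(L + a)/(6LEI) = 367.7/EI
  span AC: point load 177.5 at a = 6.93: Pab(L + a)/(6LEI) = 1185/EI
  span CE: UDL 34: wL³/(24EI) = 90.67/EI
  relative rotation θ_0 = (1553 + 90.67)/EI = 1644/EI
A unit hogging moment at C produces rotation L₁/(3EI) + L₂/(3EI) = 4.8/EI.
Compatibility: M_C·(L₁+L₂)/(3EI) = θ_0, giving M_C = 342.5 kip·ft (hogging).
Span AC, ΣM about A with M_C applied at C: R_C^{AC}·10.4 = 1513 + 342.5, so R_C^{AC} = 178.4 kip and R_A = 231.9 − 178.4 = 53.49 kip.
Span CE, ΣM about E: R_C^{CE}·4 = 272 + 342.5, so R_C^{CE} = 153.6 kip and R_E = 136 − 153.6 = -17.62 kip.
R_C = 178.4 + 153.6 = 332 kip.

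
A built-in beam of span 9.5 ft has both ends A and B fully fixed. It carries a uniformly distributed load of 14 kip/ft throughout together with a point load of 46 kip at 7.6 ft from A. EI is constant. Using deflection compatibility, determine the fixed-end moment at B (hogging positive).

M_B = 161.2 kip·ft

Take the two fixed-end moments M_A, M_B as redundants; the released structure is the simple span AB.
End rotations of the released simple span under the applied load (×1/EI):
  at A: UDL 14: wL³/(24EI) = 500.1/EI
  at B: UDL 14: wL³/(24EI) = 500.1/EI
  at A: point load 46 at a = 7.6: Pab(L + b)/(6LEI) = 132.8/EI
  at B: point load 46 at a = 7.6: Pab(L + a)/(6LEI) = 199.3/EI
  θ_A0 = 633/EI,  θ_B0 = 699.4/EI
Flexibility coefficients: a unit moment at one end gives L/(3EI) there and L/(6EI) at the far end, so f₁₁ = f₂₂ = 3.167/EI and f₁₂ = f₂₁ = 1.583/EI.
Compatibility — zero rotation at each built-in end:
  3.167 M_A + 1.583 M_B = 633
  1.583 M_A + 3.167 M_B = 699.4
Solving the pair gives M_A = 119.3 kip·ft and M_B = 161.2 kip·ft (hogging).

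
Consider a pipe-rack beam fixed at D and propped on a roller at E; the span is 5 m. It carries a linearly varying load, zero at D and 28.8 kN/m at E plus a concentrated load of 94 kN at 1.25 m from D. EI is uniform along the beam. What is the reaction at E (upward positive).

R_E = 47.68 kN

Release the roller at E. Primary structure: cantilever fixed at D.
Deflection at E on the released cantilever, summing each load's contribution:
  triangular load, peak 28.8 at the free end: 11w₀L⁴/(120EI) = 1650/EI
  point load 94 at a = 1.25: Pa²(3L − a)/(6EI) = 336.6/EI
  δ_0 = 1987/EI
Flexibility coefficient — unit upward force at E: δ_{EE} = L³/(3EI) = 41.67/EI.
Compatibility at E: δ_0 − R_E·δ_{EE} = 0, so R_E = 1987/41.67 = 47.68 kN.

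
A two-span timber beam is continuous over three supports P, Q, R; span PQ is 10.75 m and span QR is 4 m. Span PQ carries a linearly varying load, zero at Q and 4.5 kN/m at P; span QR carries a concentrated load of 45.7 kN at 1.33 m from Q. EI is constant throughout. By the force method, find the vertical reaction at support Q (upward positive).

R_Q = 49.3 kN

Release continuity at Q by inserting a hinge; the redundant is the internal moment M_Q. The primary structure is two simply-supported spans PQ and QR.
End slopes at the hinge Q, treating each span as simply supported:
  span PQ: triangular load, peak 4.5: 7w₀L³/(360EI) = 108.7/EI
  span QR: point load 45.7 at a = 1.33: Pab(L + b)/(6LEI) = 45.1/EI
  relative rotation θ_0 = (108.7 + 45.1)/EI = 153.8/EI
A unit hogging moment at Q produces rotation L₁/(3EI) + L₂/(3EI) = 4.917/EI.
Slope continuity at Q: θ_0 = M_Q·4.917/EI, so M_Q = 153.8/4.917 = 31.28 kN·m (hogging).
Span PQ, ΣM about P with M_Q applied at Q: R_Q^{PQ}·10.75 = 86.67 + 31.28, so R_Q^{PQ} = 10.97 kN and R_P = 24.19 − 10.97 = 13.22 kN.
Span QR, ΣM about R: R_Q^{QR}·4 = 122 + 31.28, so R_Q^{QR} = 38.33 kN and R_R = 45.7 − 38.33 = 7.375 kN.
R_Q = 10.97 + 38.33 = 49.3 kN.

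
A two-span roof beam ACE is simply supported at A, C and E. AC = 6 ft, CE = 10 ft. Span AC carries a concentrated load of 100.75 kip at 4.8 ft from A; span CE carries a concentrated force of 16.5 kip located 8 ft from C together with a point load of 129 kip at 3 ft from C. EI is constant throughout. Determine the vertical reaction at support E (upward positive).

Take M_C as the redundant. Released structure: two simple spans AC and CE with a hinge at C.
Rotations at C on the released spans (each span's end-slope, ×1/EI):
  span AC: point load 100.75 at a = 4.8: Pab(L + a)/(6LEI) = 174.1/EI
  span CE: point load 16.5 at a = 8: Pab(L + b)/(6LEI) = 52.8/EI
  span CE: point load 129 at a = 3: Pab(L + b)/(6LEI) = 767.5/EI
  relative rotation θ_0 = (174.1 + 820.4)/EI = 994.4/EI
A unit hogging moment at C produces rotation L₁/(3EI) + L₂/(3EI) = 5.333/EI.
Slope continuity at C: θ_0 = M_C·5.333/EI, so M_C = 994.4/5.333 = 186.5 kip·ft (hogging).
Span CE, ΣM about E: R_C^{CE}·10 = 936 + 186.5, so R_C^{CE} = 112.2 kip and R_E = 145.5 − 112.2 = 33.25 kip.

R_E = 33.25 kip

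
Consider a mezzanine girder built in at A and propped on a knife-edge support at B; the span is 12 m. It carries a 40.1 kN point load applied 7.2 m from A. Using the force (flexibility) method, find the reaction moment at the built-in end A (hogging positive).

M_A = 80.84 kN·m

Release the roller at B. Primary structure: cantilever fixed at A.
Free-end deflection of the primary structure under the applied loading (downward +):
  point load 40.1 at a = 7.2: Pa²(3L − a)/(6EI) = 9978/EI
Tip deflection under a unit load at B: L³/(3EI) = 576/EI.
Compatibility at B: δ_0 − R_B·δ_{BB} = 0, so R_B = 9978/576 = 17.32 kN.
Moment equilibrium about A: M_A = Σ(load moments about A) − R_B·L = 288.7 − 17.32×12 = 80.84 kN·m.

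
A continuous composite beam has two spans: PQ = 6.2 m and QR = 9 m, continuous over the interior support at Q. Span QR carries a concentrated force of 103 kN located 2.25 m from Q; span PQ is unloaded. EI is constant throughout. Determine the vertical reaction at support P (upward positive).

R_P = -14.52 kN

Insert a hinge at Q; M_Q is the redundant, and each span becomes simply supported.
Rotations at Q on the released spans (each span's end-slope, ×1/EI):
  span QR: point load 103 at a = 2.25: Pab(L + b)/(6LEI) = 456.3/EI
  relative rotation θ_0 = (0 + 456.3)/EI = 456.3/EI
A unit hogging moment at Q produces rotation L₁/(3EI) + L₂/(3EI) = 5.067/EI.
Slope continuity at Q: θ_0 = M_Q·5.067/EI, so M_Q = 456.3/5.067 = 90.05 kN·m (hogging).
Span PQ, ΣM about P with M_Q applied at Q: R_Q^{PQ}·6.2 = 0 + 90.05, so R_Q^{PQ} = 14.52 kN and R_P = 0 − 14.52 = -14.52 kN.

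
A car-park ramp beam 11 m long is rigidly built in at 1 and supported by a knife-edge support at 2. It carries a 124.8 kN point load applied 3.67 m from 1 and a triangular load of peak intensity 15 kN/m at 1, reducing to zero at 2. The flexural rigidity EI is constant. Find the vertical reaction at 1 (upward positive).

R_1 = 172.3 kN

Take the reaction at 2 as the redundant and release it; the primary structure is a cantilever fixed at 1.
Deflection at 2 on the released cantilever, summing each load's contribution:
  point load 124.8 at a = 3.67: Pa²(3L − a)/(6EI) = 8217/EI
  triangular load, peak 15 at the fixed end: w₀L⁴/(30EI) = 7320/EI
  δ_0 = 15537/EI
Flexibility coefficient — unit upward force at 2: δ_{22} = L³/(3EI) = 443.7/EI.
Compatibility at 2: δ_0 − R_2·δ_{22} = 0, so R_2 = 15537/443.7 = 35.02 kN.
Vertical equilibrium: R_1 = ΣP − R_2 = 207.3 − 35.02 = 172.3 kN.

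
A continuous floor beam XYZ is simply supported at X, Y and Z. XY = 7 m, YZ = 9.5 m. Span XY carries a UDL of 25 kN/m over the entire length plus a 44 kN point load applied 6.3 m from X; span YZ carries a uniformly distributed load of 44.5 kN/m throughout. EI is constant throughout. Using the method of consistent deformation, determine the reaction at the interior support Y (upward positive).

Take M_Y as the redundant. Released structure: two simple spans XY and YZ with a hinge at Y.
Rotations at Y on the released spans (each span's end-slope, ×1/EI):
  span XY: UDL 25: wL³/(24EI) = 357.3/EI
  span XY: point load 44 at a = 6.3: Pab(L + a)/(6LEI) = 61.45/EI
  span YZ: UDL 44.5: wL³/(24EI) = 1590/EI
  relative rotation θ_0 = (418.7 + 1590)/EI = 2008/EI
A unit hogging moment at Y produces rotation L₁/(3EI) + L₂/(3EI) = 5.5/EI.
Slope continuity at Y: θ_0 = M_Y·5.5/EI, so M_Y = 2008/5.5 = 365.2 kN·m (hogging).
Span XY, ΣM about X with M_Y applied at Y: R_Y^{XY}·7 = 889.7 + 365.2, so R_Y^{XY} = 179.3 kN and R_X = 219 − 179.3 = 39.73 kN.
Span YZ, ΣM about Z: R_Y^{YZ}·9.5 = 2008 + 365.2, so R_Y^{YZ} = 249.8 kN and R_Z = 422.8 − 249.8 = 172.9 kN.
R_Y = 179.3 + 249.8 = 429.1 kN.

R_Y = 429.1 kN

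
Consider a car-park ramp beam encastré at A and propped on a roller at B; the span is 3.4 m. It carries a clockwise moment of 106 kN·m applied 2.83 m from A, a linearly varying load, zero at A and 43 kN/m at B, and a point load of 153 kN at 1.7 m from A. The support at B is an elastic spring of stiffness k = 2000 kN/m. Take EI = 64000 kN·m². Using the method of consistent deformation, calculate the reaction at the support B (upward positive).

R_B = 38.77 kN

Take the reaction at B as the redundant and release it; the primary structure is a cantilever fixed at A.
Primary-structure tip deflection at B by superposition:
  clockwise couple 106 at a = 2.83: M₀a(2L − a)/(2EI) = 595.5/EI
  triangular load, peak 43 at the free end: 11w₀L⁴/(120EI) = 526.7/EI
  point load 153 at a = 1.7: Pa²(3L − a)/(6EI) = 626.4/EI
  δ_0 = 1749/EI
Flexibility coefficient — unit upward force at B: δ_{BB} = L³/(3EI) = 13.1/EI.
With EI = 64000 kN·m²: δ_0 = 0.027322 m and δ_{BB} = 0.000205 m/kN.
Compatibility — the spring shortens by R_B/k under the reaction it provides: δ_0 − R_B·δ_{BB} = R_B/k. With 1/k = 0.0005 m/kN, R_B = δ_0 / (δ_{BB} + 1/k) = 0.027322 / (0.000205 + 0.0005) = 38.77 kN.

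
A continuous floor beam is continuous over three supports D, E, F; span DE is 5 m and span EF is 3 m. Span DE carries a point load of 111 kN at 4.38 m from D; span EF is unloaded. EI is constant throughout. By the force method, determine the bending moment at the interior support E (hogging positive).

Release continuity at E by inserting a hinge; the redundant is the internal moment M_E. The primary structure is two simply-supported spans DE and EF.
Rotations at E on the released spans (each span's end-slope, ×1/EI):
  span DE: point load 111 at a = 4.38: Pab(L + a)/(6LEI) = 94.25/EI
  relative rotation θ_0 = (94.25 + 0)/EI = 94.25/EI
A unit hogging moment at E produces rotation L₁/(3EI) + L₂/(3EI) = 2.667/EI.
Compatibility: M_E·(L₁+L₂)/(3EI) = θ_0, giving M_E = 35.34 kN·m (hogging).

M_E = 35.34 kN·m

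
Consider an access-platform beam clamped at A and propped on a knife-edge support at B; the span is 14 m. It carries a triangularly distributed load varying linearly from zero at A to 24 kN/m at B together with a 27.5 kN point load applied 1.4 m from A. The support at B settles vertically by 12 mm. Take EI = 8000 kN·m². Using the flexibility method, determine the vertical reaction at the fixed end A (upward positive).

R_A = 102.8 kN

Take the reaction at B as the redundant and release it; the primary structure is a cantilever fixed at A.
Primary-structure tip deflection at B by superposition:
  triangular load, peak 24 at the free end: 11w₀L⁴/(120EI) = 84515/EI
  point load 27.5 at a = 1.4: Pa²(3L − a)/(6EI) = 364.7/EI
  δ_0 = 84880/EI
Tip deflection under a unit load at B: L³/(3EI) = 914.7/EI.
With EI = 8000 kN·m²: δ_0 = 10.61 m and δ_{BB} = 0.11433 m/kN.
Compatibility — the beam at B must follow the support down by 0.012 m: δ_0 − R_B·δ_{BB} = 0.012, so R_B = (10.61 − 0.012)/0.11433 = 92.69 kN.
Vertical equilibrium: R_A = ΣP − R_B = 195.5 − 92.69 = 102.8 kN.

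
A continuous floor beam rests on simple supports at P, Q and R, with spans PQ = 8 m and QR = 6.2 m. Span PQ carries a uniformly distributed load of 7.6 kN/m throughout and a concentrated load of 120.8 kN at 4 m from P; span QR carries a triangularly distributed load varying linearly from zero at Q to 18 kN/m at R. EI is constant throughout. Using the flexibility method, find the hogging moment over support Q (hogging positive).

M_Q = 154 kN·m

Release continuity at Q by inserting a hinge; the redundant is the internal moment M_Q. The primary structure is two simply-supported spans PQ and QR.
End slopes at the hinge Q, treating each span as simply supported:
  span PQ: UDL 7.6: wL³/(24EI) = 162.1/EI
  span PQ: point load 120.8 at a = 4: Pab(L + a)/(6LEI) = 483.2/EI
  span QR: triangular load, peak 18: 7w₀L³/(360EI) = 83.41/EI
  relative rotation θ_0 = (645.3 + 83.41)/EI = 728.7/EI
A unit hogging moment at Q produces rotation L₁/(3EI) + L₂/(3EI) = 4.733/EI.
Compatibility: M_Q·(L₁+L₂)/(3EI) = θ_0, giving M_Q = 154 kN·m (hogging).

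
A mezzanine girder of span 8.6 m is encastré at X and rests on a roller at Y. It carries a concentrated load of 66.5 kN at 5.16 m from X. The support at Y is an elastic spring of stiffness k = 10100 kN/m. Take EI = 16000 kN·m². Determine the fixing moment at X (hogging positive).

M_X = 97.91 kN·m

Choose R_Y as the redundant. The primary structure is the cantilever fixed at X.
Primary-structure tip deflection at Y by superposition:
  point load 66.5 at a = 5.16: Pa²(3L − a)/(6EI) = 6091/EI
Flexibility coefficient — unit upward force at Y: δ_{YY} = L³/(3EI) = 212/EI.
With EI = 16000 kN·m²: δ_0 = 0.38068 m and δ_{YY} = 0.013251 m/kN.
Compatibility — the spring shortens by R_Y/k under the reaction it provides: δ_0 − R_Y·δ_{YY} = R_Y/k. With 1/k = 0.000099 m/kN, R_Y = δ_0 / (δ_{YY} + 1/k) = 0.38068 / (0.013251 + 0.000099) = 28.51 kN.
Moment equilibrium about X: M_X = Σ(load moments about X) − R_Y·L = 343.1 − 28.51×8.6 = 97.91 kN·m.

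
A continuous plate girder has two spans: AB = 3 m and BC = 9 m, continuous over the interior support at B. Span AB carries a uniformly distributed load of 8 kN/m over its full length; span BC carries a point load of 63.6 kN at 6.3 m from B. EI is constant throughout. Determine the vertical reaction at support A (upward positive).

Release continuity at B by inserting a hinge; the redundant is the internal moment M_B. The primary structure is two simply-supported spans AB and BC.
Discontinuity in slope at B on the released structure — sum the simple-span end rotations:
  span AB: UDL 8: wL³/(24EI) = 9/EI
  span BC: point load 63.6 at a = 6.3: Pab(L + b)/(6LEI) = 234.4/EI
  relative rotation θ_0 = (9 + 234.4)/EI = 243.4/EI
A unit hogging moment at B produces rotation L₁/(3EI) + L₂/(3EI) = 4/EI.
Slope continuity at B: θ_0 = M_B·4/EI, so M_B = 243.4/4 = 60.85 kN·m (hogging).
Span AB, ΣM about A with M_B applied at B: R_B^{AB}·3 = 36 + 60.85, so R_B^{AB} = 32.28 kN and R_A = 24 − 32.28 = -8.283 kN.

R_A = -8.283 kN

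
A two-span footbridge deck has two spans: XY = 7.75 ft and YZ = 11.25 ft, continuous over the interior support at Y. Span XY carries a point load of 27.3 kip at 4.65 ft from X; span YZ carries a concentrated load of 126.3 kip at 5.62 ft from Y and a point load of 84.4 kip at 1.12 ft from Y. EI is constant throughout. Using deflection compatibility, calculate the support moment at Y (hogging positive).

Insert a hinge at Y; M_Y is the redundant, and each span becomes simply supported.
Rotations at Y on the released spans (each span's end-slope, ×1/EI):
  span XY: point load 27.3 at a = 4.65: Pab(L + a)/(6LEI) = 104.9/EI
  span YZ: point load 126.3 at a = 5.62: Pab(L + b)/(6LEI) = 999.3/EI
  span YZ: point load 84.4 at a = 1.12: Pab(L + b)/(6LEI) = 303.3/EI
  relative rotation θ_0 = (104.9 + 1303)/EI = 1408/EI
A unit hogging moment at Y produces rotation L₁/(3EI) + L₂/(3EI) = 6.333/EI.
Compatibility: M_Y·(L₁+L₂)/(3EI) = θ_0, giving M_Y = 222.3 kip·ft (hogging).

M_Y = 222.3 kip·ft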